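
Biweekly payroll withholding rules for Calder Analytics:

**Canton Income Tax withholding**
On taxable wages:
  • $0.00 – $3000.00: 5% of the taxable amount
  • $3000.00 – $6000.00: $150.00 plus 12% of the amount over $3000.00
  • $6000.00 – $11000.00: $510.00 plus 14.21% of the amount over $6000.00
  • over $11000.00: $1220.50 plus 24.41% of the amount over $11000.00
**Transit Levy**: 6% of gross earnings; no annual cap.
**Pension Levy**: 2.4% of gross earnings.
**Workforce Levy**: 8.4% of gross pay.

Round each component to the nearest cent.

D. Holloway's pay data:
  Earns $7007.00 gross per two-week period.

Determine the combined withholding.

$1830.27

Canton Income Tax: taxable = $7007.00
  $510.00 + 14.21% × ($7007.00 − $6000.00) = $510.00 + 14.21% × $1007.00 = $653.09
Transit Levy: 6% × $7007.00 = $420.42
Pension Levy: 2.4% × $7007.00 = $168.17
Workforce Levy: 8.4% × $7007.00 = $588.59
Total: $653.09 + $420.42 + $168.17 + $588.59 = $1830.27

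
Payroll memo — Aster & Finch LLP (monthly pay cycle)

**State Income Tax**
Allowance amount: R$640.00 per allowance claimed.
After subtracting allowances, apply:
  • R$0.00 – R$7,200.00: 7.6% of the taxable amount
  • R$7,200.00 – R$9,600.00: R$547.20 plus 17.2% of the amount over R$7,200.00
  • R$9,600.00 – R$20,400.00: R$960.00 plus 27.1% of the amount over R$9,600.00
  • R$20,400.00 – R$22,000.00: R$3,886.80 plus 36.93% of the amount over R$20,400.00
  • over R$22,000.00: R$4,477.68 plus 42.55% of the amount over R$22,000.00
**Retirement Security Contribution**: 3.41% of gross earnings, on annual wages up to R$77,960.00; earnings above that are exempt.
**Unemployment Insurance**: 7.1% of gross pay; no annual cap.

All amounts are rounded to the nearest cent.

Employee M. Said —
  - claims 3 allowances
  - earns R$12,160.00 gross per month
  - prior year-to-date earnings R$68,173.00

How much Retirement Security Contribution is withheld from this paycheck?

R$333.74

Retirement Security Contribution: cap R$77,960.00 − YTD R$68,173.00 = R$9,787.00 subject; 3.41% × R$9,787.00 = R$333.74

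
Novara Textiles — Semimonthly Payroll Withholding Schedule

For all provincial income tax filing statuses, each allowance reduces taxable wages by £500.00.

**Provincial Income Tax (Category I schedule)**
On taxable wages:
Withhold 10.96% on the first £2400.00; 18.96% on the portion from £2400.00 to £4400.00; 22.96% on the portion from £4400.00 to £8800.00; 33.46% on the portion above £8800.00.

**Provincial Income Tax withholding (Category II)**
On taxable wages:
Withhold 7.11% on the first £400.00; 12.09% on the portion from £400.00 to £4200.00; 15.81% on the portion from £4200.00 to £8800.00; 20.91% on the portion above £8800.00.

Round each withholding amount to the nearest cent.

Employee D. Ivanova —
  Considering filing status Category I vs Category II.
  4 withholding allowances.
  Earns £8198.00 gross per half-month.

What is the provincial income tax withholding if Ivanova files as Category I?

Provincial Income Tax (Category I): taxable = £8198.00 − 4×£500.00 = £6198.00
  £642.24 + 22.96% × (£6198.00 − £4400.00) = £642.24 + 22.96% × £1798.00 = £1055.06

£1055.06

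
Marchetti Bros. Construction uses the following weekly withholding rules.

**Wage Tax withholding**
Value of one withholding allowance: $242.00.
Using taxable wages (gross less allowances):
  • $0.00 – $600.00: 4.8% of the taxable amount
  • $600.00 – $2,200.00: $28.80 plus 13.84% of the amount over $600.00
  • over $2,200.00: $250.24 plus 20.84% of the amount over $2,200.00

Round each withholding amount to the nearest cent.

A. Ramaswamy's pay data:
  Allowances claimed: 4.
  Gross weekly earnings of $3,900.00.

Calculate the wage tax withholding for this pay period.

$402.79

Wage Tax: taxable = $3,900.00 − 4×$242.00 = $2,932.00
  $250.24 + 20.84% × ($2,932.00 − $2,200.00) = $250.24 + 20.84% × $732.00 = $402.79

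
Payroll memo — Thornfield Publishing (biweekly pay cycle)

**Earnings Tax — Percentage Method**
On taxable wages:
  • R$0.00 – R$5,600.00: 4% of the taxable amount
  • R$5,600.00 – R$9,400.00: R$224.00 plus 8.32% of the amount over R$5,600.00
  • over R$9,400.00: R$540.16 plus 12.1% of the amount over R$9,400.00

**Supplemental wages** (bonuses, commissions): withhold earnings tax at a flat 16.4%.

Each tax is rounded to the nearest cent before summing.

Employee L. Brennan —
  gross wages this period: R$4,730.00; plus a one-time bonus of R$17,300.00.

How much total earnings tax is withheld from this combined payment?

R$3,026.40

Earnings Tax: taxable = R$4,730.00
  4% × R$4,730.00 = R$189.20
Supplemental (16.4% flat on bonus): 16.4% × R$17,300.00 = R$2,837.20
Total earnings tax: R$189.20 + R$2,837.20 = R$3,026.40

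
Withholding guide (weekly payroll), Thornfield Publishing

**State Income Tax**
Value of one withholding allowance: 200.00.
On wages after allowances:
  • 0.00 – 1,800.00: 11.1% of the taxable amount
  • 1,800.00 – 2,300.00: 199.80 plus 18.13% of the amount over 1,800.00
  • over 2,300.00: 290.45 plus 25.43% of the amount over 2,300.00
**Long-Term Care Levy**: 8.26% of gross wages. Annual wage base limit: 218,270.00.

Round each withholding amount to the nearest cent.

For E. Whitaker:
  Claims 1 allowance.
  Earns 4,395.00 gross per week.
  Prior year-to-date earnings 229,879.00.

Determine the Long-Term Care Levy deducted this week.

0.00

Long-Term Care Levy: YTD 229,879.00 ≥ cap 218,270.00 → 0.00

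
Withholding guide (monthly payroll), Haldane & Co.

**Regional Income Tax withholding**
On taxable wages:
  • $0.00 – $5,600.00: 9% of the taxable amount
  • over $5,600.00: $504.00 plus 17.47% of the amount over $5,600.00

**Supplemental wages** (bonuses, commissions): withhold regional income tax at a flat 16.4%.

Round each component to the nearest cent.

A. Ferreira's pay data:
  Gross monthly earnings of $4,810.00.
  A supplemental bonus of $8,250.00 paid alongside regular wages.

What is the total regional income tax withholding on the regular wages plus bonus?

$1,785.90

Regional Income Tax: taxable = $4,810.00
  9% × $4,810.00 = $432.90
Supplemental (16.4% flat on bonus): 16.4% × $8,250.00 = $1,353.00
Total regional income tax: $432.90 + $1,353.00 = $1,785.90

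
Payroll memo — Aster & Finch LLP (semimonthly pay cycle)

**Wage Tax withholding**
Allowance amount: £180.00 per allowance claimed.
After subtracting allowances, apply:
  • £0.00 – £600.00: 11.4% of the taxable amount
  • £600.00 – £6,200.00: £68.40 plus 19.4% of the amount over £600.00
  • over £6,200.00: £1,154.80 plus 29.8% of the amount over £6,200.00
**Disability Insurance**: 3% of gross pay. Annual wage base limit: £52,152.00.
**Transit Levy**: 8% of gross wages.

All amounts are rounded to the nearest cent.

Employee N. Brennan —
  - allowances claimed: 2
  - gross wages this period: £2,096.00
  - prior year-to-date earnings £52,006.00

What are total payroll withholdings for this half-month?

Wage Tax: taxable = £2,096.00 − 2×£180.00 = £1,736.00
  £68.40 + 19.4% × (£1,736.00 − £600.00) = £68.40 + 19.4% × £1,136.00 = £288.78
Disability Insurance: cap £52,152.00 − YTD £52,006.00 = £146.00 subject; 3% × £146.00 = £4.38
Transit Levy: 8% × £2,096.00 = £167.68
Total: £288.78 + £4.38 + £167.68 = £460.84

£460.84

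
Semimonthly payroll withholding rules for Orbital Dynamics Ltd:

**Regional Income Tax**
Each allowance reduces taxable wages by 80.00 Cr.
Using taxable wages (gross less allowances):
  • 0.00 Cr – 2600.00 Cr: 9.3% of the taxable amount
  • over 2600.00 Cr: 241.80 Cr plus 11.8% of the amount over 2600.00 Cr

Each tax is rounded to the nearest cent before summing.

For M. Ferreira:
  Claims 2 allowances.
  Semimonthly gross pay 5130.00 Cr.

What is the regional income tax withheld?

521.46 Cr

Regional Income Tax: taxable = 5130.00 Cr − 2×80.00 Cr = 4970.00 Cr
  241.80 Cr + 11.8% × (4970.00 Cr − 2600.00 Cr) = 241.80 Cr + 11.8% × 2370.00 Cr = 521.46 Cr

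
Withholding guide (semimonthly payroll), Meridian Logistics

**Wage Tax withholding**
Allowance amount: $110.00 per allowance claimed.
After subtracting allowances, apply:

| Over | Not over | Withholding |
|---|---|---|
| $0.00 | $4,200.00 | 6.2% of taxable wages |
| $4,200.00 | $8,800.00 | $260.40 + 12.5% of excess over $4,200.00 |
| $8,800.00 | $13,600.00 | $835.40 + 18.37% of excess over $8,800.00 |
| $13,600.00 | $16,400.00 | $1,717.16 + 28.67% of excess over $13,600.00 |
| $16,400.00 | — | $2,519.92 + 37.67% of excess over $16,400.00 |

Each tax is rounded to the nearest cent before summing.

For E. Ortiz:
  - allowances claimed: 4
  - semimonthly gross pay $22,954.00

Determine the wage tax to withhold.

Wage Tax: taxable = $22,954.00 − 4×$110.00 = $22,514.00
  $2,519.92 + 37.67% × ($22,514.00 − $16,400.00) = $2,519.92 + 37.67% × $6,114.00 = $4,823.06

$4,823.06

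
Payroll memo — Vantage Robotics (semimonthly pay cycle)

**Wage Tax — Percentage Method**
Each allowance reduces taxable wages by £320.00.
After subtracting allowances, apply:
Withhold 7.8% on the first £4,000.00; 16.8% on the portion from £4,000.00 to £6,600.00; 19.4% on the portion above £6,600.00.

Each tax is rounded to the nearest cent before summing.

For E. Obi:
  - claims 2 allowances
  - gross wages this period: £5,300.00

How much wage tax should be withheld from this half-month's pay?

Wage Tax: taxable = £5,300.00 − 2×£320.00 = £4,660.00
  £312.00 + 16.8% × (£4,660.00 − £4,000.00) = £312.00 + 16.8% × £660.00 = £422.88

£422.88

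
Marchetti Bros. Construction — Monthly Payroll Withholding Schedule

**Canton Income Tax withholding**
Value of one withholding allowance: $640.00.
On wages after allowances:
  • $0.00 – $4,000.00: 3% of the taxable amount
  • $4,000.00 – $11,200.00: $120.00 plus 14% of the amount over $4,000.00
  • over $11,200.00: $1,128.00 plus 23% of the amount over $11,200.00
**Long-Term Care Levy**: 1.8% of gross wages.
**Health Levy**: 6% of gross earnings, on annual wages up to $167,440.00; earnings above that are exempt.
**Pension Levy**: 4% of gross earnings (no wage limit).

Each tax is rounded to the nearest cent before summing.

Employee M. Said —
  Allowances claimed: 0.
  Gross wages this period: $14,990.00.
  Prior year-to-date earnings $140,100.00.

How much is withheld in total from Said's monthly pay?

Canton Income Tax: taxable = $14,990.00
  $1,128.00 + 23% × ($14,990.00 − $11,200.00) = $1,128.00 + 23% × $3,790.00 = $1,999.70
Long-Term Care Levy: 1.8% × $14,990.00 = $269.82
Health Levy: 6% × $14,990.00 = $899.40
Pension Levy: 4% × $14,990.00 = $599.60
Total: $1,999.70 + $269.82 + $899.40 + $599.60 = $3,768.52

$3,768.52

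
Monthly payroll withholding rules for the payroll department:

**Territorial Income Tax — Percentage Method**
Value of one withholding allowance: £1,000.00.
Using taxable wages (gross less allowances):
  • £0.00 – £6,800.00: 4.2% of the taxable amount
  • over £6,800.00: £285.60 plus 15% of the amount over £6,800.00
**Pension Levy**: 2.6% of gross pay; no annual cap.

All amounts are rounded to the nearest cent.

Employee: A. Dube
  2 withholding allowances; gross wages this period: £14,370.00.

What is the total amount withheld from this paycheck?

£1,494.72

Territorial Income Tax: taxable = £14,370.00 − 2×£1,000.00 = £12,370.00
  £285.60 + 15% × (£12,370.00 − £6,800.00) = £285.60 + 15% × £5,570.00 = £1,121.10
Pension Levy: 2.6% × £14,370.00 = £373.62
Total: £1,121.10 + £373.62 = £1,494.72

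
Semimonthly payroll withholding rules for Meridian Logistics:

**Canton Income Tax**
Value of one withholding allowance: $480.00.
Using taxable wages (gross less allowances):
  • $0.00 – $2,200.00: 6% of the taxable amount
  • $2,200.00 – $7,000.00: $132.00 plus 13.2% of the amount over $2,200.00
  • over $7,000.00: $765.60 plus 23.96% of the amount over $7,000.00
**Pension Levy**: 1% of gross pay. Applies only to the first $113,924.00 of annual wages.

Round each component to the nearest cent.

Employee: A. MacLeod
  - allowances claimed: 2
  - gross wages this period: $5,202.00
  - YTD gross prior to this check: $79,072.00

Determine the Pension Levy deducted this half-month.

$52.02

Pension Levy: 1% × $5,202.00 = $52.02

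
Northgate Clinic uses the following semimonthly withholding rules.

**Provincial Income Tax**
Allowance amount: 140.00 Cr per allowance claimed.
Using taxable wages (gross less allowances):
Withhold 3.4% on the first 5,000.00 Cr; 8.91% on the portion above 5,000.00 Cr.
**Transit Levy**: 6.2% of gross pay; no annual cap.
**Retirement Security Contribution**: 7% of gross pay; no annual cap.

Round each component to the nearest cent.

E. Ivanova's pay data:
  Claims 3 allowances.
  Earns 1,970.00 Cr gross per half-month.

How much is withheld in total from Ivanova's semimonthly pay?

Provincial Income Tax: taxable = 1,970.00 Cr − 3×140.00 Cr = 1,550.00 Cr
  3.4% × 1,550.00 Cr = 52.70 Cr
Transit Levy: 6.2% × 1,970.00 Cr = 122.14 Cr
Retirement Security Contribution: 7% × 1,970.00 Cr = 137.90 Cr
Total: 52.70 Cr + 122.14 Cr + 137.90 Cr = 312.74 Cr

312.74 Cr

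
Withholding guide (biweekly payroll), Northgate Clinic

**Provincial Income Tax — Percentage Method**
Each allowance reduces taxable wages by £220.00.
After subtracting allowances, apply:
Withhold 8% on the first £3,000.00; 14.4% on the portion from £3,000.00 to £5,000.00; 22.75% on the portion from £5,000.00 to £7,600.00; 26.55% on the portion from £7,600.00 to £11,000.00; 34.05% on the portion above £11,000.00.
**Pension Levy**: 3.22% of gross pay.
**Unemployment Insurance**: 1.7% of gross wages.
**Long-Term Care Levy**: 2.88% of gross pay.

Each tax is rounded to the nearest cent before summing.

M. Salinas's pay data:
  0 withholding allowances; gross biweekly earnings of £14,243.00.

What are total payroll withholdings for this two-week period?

£4,237.39

Provincial Income Tax: taxable = £14,243.00
  £2,022.20 + 34.05% × (£14,243.00 − £11,000.00) = £2,022.20 + 34.05% × £3,243.00 = £3,126.44
Pension Levy: 3.22% × £14,243.00 = £458.62
Unemployment Insurance: 1.7% × £14,243.00 = £242.13
Long-Term Care Levy: 2.88% × £14,243.00 = £410.20
Total: £3,126.44 + £458.62 + £242.13 + £410.20 = £4,237.39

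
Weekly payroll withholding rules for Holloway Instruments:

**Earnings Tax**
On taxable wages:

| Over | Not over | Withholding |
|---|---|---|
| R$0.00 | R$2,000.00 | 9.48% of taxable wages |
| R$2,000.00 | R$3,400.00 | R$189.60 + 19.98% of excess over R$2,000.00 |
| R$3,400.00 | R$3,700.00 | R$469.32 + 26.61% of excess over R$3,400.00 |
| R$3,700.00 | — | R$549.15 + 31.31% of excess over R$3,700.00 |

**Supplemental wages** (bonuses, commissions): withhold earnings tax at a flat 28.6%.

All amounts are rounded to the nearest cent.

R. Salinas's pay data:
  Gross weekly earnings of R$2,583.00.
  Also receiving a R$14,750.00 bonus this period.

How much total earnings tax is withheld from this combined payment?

Earnings Tax: taxable = R$2,583.00
  R$189.60 + 19.98% × (R$2,583.00 − R$2,000.00) = R$189.60 + 19.98% × R$583.00 = R$306.08
Supplemental (28.6% flat on bonus): 28.6% × R$14,750.00 = R$4,218.50
Total earnings tax: R$306.08 + R$4,218.50 = R$4,524.58

R$4,524.58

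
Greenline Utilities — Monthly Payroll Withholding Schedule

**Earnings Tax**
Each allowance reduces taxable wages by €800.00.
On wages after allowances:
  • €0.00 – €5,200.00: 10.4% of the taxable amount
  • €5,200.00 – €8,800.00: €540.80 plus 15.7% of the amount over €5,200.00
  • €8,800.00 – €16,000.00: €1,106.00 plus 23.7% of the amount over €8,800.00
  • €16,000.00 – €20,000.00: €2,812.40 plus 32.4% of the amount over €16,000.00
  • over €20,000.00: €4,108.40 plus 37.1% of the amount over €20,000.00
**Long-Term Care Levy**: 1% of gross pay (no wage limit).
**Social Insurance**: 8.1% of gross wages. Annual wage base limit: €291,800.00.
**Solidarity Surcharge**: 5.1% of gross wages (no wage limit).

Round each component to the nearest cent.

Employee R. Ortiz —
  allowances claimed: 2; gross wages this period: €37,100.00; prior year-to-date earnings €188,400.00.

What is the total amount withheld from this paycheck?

€15,127.10

Earnings Tax: taxable = €37,100.00 − 2×€800.00 = €35,500.00
  €4,108.40 + 37.1% × (€35,500.00 − €20,000.00) = €4,108.40 + 37.1% × €15,500.00 = €9,858.90
Long-Term Care Levy: 1% × €37,100.00 = €371.00
Social Insurance: 8.1% × €37,100.00 = €3,005.10
Solidarity Surcharge: 5.1% × €37,100.00 = €1,892.10
Total: €9,858.90 + €371.00 + €3,005.10 + €1,892.10 = €15,127.10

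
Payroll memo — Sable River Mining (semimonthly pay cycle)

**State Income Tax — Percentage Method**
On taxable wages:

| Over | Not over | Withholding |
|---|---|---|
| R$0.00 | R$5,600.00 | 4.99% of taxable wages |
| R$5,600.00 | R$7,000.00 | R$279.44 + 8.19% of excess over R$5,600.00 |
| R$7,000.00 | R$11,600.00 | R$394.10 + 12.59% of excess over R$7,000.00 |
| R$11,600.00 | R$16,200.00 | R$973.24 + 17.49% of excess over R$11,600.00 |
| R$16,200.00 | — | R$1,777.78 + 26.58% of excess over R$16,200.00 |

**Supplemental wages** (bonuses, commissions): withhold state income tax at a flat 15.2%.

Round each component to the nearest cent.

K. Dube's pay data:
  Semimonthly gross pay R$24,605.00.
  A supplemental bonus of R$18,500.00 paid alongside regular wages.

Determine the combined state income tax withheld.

State Income Tax: taxable = R$24,605.00
  R$1,777.78 + 26.58% × (R$24,605.00 − R$16,200.00) = R$1,777.78 + 26.58% × R$8,405.00 = R$4,011.83
Supplemental (15.2% flat on bonus): 15.2% × R$18,500.00 = R$2,812.00
Total state income tax: R$4,011.83 + R$2,812.00 = R$6,823.83

R$6,823.83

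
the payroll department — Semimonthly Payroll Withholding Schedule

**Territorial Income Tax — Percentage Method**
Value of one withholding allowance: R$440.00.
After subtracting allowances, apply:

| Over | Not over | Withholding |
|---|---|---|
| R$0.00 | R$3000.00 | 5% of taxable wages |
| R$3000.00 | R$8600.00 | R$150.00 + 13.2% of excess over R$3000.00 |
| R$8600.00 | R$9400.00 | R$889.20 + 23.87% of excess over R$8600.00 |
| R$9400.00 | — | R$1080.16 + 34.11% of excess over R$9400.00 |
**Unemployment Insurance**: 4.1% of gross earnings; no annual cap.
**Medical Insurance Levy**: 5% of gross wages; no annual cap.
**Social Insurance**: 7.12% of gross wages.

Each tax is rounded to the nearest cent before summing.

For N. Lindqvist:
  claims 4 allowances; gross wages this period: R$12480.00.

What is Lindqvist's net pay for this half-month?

Territorial Income Tax: taxable = R$12480.00 − 4×R$440.00 = R$10720.00
  R$1080.16 + 34.11% × (R$10720.00 − R$9400.00) = R$1080.16 + 34.11% × R$1320.00 = R$1530.41
Unemployment Insurance: 4.1% × R$12480.00 = R$511.68
Medical Insurance Levy: 5% × R$12480.00 = R$624.00
Social Insurance: 7.12% × R$12480.00 = R$888.58
Total withheld: R$1530.41 + R$511.68 + R$624.00 + R$888.58 = R$3554.67
Net pay: R$12480.00 − R$3554.67 = R$8925.33

R$8925.33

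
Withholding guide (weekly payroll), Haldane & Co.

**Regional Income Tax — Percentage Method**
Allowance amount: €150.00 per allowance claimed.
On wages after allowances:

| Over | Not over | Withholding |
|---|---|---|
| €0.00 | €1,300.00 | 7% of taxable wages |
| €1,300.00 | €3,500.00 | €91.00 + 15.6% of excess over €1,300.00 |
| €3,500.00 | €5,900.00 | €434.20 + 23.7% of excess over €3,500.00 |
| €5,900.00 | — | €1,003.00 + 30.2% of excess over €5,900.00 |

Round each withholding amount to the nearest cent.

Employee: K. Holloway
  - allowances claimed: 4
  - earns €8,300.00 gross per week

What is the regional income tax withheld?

Regional Income Tax: taxable = €8,300.00 − 4×€150.00 = €7,700.00
  €1,003.00 + 30.2% × (€7,700.00 − €5,900.00) = €1,003.00 + 30.2% × €1,800.00 = €1,546.60

€1,546.60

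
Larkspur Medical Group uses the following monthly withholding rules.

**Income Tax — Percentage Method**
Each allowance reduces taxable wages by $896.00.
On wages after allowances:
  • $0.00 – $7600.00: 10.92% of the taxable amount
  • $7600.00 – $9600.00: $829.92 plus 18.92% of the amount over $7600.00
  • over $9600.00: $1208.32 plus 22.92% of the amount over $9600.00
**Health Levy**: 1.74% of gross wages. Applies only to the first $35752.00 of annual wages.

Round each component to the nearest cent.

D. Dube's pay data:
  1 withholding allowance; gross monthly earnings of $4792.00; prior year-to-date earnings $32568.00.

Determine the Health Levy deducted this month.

Health Levy: cap $35752.00 − YTD $32568.00 = $3184.00 subject; 1.74% × $3184.00 = $55.40

$55.40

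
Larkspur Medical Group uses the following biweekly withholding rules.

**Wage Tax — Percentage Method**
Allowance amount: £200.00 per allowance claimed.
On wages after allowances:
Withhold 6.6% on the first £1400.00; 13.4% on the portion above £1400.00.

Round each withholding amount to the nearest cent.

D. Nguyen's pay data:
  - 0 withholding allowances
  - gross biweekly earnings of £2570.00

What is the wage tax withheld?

Wage Tax: taxable = £2570.00
  £92.40 + 13.4% × (£2570.00 − £1400.00) = £92.40 + 13.4% × £1170.00 = £249.18

£249.18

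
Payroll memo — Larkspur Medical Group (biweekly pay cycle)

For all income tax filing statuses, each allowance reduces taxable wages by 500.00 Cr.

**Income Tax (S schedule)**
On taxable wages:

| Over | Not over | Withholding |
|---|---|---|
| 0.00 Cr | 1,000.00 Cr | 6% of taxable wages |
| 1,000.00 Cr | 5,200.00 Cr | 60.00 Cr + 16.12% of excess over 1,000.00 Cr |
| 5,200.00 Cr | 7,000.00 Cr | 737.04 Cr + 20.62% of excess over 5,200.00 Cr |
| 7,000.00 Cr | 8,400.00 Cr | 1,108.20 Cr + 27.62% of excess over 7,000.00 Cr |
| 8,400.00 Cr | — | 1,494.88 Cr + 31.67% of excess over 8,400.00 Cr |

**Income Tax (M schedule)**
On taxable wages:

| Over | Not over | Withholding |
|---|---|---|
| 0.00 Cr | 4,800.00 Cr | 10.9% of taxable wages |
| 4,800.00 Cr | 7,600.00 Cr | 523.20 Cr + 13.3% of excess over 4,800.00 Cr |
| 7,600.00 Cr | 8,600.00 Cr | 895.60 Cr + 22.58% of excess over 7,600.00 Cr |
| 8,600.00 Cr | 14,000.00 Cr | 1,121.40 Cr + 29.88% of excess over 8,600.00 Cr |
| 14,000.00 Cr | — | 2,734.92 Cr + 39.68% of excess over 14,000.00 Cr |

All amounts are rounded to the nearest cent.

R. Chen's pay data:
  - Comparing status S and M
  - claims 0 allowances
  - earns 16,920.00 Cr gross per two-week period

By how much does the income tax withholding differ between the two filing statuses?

Income Tax (S): taxable = 16,920.00 Cr
  1,494.88 Cr + 31.67% × (16,920.00 Cr − 8,400.00 Cr) = 1,494.88 Cr + 31.67% × 8,520.00 Cr = 4,193.16 Cr
Income Tax (M): taxable = 16,920.00 Cr
  2,734.92 Cr + 39.68% × (16,920.00 Cr − 14,000.00 Cr) = 2,734.92 Cr + 39.68% × 2,920.00 Cr = 3,893.58 Cr
Difference: |4,193.16 Cr − 3,893.58 Cr| = 299.58 Cr (higher under S)

299.58 Cr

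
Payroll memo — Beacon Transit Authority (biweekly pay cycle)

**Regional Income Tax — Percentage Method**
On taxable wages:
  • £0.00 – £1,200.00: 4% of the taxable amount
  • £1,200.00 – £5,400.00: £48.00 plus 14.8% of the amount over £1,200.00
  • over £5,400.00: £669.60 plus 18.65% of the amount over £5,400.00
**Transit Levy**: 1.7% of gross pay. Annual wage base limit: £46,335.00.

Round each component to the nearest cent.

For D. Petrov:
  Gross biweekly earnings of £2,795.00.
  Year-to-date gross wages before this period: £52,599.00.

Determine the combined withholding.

£284.06

Regional Income Tax: taxable = £2,795.00
  £48.00 + 14.8% × (£2,795.00 − £1,200.00) = £48.00 + 14.8% × £1,595.00 = £284.06
Transit Levy: YTD £52,599.00 ≥ cap £46,335.00 → £0.00
Total: £284.06 + £0.00 = £284.06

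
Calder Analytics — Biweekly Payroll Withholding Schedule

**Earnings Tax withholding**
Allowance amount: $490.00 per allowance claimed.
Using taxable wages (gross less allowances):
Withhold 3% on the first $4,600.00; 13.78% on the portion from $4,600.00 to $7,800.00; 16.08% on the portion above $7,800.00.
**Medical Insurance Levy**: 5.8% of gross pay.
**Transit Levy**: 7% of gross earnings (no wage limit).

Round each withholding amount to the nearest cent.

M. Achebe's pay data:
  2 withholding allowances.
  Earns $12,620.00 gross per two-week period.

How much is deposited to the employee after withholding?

Earnings Tax: taxable = $12,620.00 − 2×$490.00 = $11,640.00
  $578.96 + 16.08% × ($11,640.00 − $7,800.00) = $578.96 + 16.08% × $3,840.00 = $1,196.43
Medical Insurance Levy: 5.8% × $12,620.00 = $731.96
Transit Levy: 7% × $12,620.00 = $883.40
Total withheld: $1,196.43 + $731.96 + $883.40 = $2,811.79
Net pay: $12,620.00 − $2,811.79 = $9,808.21

$9,808.21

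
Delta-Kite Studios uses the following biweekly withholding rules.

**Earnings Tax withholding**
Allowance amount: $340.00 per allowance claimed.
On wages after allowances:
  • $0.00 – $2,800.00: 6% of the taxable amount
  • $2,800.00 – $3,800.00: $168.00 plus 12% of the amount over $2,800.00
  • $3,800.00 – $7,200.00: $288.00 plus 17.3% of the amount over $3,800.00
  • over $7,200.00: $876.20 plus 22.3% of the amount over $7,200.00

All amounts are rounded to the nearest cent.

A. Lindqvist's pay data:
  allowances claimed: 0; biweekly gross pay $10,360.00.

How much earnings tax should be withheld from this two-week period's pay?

$1,580.88

Earnings Tax: taxable = $10,360.00
  $876.20 + 22.3% × ($10,360.00 − $7,200.00) = $876.20 + 22.3% × $3,160.00 = $1,580.88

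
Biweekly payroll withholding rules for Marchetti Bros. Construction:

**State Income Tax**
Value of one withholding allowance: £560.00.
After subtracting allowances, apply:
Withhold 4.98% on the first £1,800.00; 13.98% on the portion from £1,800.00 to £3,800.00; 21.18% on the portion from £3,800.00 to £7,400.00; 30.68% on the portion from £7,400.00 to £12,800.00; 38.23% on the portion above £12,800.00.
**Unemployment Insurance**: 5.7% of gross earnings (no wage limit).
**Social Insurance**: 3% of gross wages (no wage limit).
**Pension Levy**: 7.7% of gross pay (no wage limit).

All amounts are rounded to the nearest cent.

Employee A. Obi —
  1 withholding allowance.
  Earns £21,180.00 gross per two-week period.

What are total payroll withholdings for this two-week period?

£9,251.55

State Income Tax: taxable = £21,180.00 − 1×£560.00 = £20,620.00
  £2,788.44 + 38.23% × (£20,620.00 − £12,800.00) = £2,788.44 + 38.23% × £7,820.00 = £5,778.03
Unemployment Insurance: 5.7% × £21,180.00 = £1,207.26
Social Insurance: 3% × £21,180.00 = £635.40
Pension Levy: 7.7% × £21,180.00 = £1,630.86
Total: £5,778.03 + £1,207.26 + £635.40 + £1,630.86 = £9,251.55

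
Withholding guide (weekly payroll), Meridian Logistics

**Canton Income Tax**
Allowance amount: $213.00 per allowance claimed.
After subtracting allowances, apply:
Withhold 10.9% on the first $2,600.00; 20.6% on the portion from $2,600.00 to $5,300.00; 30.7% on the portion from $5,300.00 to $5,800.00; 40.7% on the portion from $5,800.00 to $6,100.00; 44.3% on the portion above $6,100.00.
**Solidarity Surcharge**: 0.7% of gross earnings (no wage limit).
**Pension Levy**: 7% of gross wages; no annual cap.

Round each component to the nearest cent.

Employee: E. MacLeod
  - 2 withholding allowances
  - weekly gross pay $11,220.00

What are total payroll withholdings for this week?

$4,058.58

Canton Income Tax: taxable = $11,220.00 − 2×$213.00 = $10,794.00
  $1,115.20 + 44.3% × ($10,794.00 − $6,100.00) = $1,115.20 + 44.3% × $4,694.00 = $3,194.64
Solidarity Surcharge: 0.7% × $11,220.00 = $78.54
Pension Levy: 7% × $11,220.00 = $785.40
Total: $3,194.64 + $78.54 + $785.40 = $4,058.58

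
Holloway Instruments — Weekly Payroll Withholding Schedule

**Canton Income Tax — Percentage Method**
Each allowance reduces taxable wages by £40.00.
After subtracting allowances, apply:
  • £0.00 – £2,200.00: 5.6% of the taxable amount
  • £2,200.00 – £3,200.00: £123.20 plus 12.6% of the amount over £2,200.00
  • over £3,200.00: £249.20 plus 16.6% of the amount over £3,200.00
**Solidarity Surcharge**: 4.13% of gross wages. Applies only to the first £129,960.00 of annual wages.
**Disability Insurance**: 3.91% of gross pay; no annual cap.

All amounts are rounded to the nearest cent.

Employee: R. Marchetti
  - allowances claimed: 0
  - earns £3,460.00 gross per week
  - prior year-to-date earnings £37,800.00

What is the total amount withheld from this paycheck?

Canton Income Tax: taxable = £3,460.00
  £249.20 + 16.6% × (£3,460.00 − £3,200.00) = £249.20 + 16.6% × £260.00 = £292.36
Solidarity Surcharge: 4.13% × £3,460.00 = £142.90
Disability Insurance: 3.91% × £3,460.00 = £135.29
Total: £292.36 + £142.90 + £135.29 = £570.55

£570.55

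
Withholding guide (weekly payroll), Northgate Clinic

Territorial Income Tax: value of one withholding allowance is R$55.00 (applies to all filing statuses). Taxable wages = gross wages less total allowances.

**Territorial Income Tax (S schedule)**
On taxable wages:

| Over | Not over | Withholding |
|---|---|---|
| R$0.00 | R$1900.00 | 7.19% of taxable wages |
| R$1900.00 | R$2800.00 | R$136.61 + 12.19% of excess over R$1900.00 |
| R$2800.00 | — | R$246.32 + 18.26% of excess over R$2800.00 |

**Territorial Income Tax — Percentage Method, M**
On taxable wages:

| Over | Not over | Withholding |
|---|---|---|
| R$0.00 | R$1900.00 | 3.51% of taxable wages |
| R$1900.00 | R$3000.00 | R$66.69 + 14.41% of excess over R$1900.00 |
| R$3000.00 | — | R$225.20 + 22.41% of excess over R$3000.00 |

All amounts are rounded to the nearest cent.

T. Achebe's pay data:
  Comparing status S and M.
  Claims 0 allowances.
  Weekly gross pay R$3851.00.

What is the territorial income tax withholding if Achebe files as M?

R$415.91

Territorial Income Tax (M): taxable = R$3851.00
  R$225.20 + 22.41% × (R$3851.00 − R$3000.00) = R$225.20 + 22.41% × R$851.00 = R$415.91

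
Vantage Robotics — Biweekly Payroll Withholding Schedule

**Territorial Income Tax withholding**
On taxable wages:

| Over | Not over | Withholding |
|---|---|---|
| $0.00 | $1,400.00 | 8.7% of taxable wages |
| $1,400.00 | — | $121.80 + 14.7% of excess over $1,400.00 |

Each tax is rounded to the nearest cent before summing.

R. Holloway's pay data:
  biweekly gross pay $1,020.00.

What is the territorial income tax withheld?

Territorial Income Tax: taxable = $1,020.00
  8.7% × $1,020.00 = $88.74

$88.74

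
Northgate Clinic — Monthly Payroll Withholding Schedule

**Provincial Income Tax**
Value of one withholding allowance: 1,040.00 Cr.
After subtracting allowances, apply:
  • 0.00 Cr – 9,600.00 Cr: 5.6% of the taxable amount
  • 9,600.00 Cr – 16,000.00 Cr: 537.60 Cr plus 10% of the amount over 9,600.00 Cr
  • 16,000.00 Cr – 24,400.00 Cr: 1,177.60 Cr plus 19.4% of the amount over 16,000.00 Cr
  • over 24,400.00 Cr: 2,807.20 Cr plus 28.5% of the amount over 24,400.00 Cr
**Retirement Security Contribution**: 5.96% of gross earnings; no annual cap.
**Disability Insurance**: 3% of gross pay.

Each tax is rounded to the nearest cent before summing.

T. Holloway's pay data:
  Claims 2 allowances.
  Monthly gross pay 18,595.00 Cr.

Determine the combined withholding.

Provincial Income Tax: taxable = 18,595.00 Cr − 2×1,040.00 Cr = 16,515.00 Cr
  1,177.60 Cr + 19.4% × (16,515.00 Cr − 16,000.00 Cr) = 1,177.60 Cr + 19.4% × 515.00 Cr = 1,277.51 Cr
Retirement Security Contribution: 5.96% × 18,595.00 Cr = 1,108.26 Cr
Disability Insurance: 3% × 18,595.00 Cr = 557.85 Cr
Total: 1,277.51 Cr + 1,108.26 Cr + 557.85 Cr = 2,943.62 Cr

2,943.62 Cr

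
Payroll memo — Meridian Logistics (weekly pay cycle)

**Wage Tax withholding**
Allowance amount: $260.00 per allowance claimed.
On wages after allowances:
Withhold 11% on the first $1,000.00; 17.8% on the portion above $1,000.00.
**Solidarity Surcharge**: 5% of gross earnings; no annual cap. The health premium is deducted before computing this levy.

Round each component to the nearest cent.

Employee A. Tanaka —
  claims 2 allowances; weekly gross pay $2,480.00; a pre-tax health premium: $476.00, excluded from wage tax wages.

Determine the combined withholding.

Wage Tax: taxable = $2,480.00 − $476.00 − 2×$260.00 = $1,484.00
  $110.00 + 17.8% × ($1,484.00 − $1,000.00) = $110.00 + 17.8% × $484.00 = $196.15
Solidarity Surcharge: 5% × $2,004.00 = $100.20
Total: $196.15 + $100.20 = $296.35

$296.35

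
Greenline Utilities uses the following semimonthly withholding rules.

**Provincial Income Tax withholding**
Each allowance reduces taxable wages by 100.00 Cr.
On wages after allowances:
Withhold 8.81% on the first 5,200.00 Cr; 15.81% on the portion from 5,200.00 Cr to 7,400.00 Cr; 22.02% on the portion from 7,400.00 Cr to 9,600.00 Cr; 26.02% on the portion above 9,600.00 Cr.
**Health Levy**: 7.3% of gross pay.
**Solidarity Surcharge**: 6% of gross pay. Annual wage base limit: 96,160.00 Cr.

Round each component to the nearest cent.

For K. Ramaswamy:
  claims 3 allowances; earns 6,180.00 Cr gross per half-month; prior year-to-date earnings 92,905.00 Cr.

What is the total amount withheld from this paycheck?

1,212.07 Cr

Provincial Income Tax: taxable = 6,180.00 Cr − 3×100.00 Cr = 5,880.00 Cr
  458.12 Cr + 15.81% × (5,880.00 Cr − 5,200.00 Cr) = 458.12 Cr + 15.81% × 680.00 Cr = 565.63 Cr
Health Levy: 7.3% × 6,180.00 Cr = 451.14 Cr
Solidarity Surcharge: cap 96,160.00 Cr − YTD 92,905.00 Cr = 3,255.00 Cr subject; 6% × 3,255.00 Cr = 195.30 Cr
Total: 565.63 Cr + 451.14 Cr + 195.30 Cr = 1,212.07 Cr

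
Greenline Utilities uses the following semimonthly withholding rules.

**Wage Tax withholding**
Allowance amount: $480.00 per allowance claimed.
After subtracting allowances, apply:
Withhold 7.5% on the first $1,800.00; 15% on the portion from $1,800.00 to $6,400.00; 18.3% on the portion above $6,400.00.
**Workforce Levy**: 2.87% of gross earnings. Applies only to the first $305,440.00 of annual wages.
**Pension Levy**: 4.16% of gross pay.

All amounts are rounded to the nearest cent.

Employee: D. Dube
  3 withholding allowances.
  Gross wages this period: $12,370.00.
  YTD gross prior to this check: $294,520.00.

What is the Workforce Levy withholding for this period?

$313.40

Workforce Levy: cap $305,440.00 − YTD $294,520.00 = $10,920.00 subject; 2.87% × $10,920.00 = $313.40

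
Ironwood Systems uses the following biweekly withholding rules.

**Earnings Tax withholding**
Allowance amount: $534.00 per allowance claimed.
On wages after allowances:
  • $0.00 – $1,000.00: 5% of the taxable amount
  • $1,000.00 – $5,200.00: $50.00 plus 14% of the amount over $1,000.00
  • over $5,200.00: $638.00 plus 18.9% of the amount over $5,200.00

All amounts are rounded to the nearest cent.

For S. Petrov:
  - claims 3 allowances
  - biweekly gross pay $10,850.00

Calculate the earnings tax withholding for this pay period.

$1,403.07

Earnings Tax: taxable = $10,850.00 − 3×$534.00 = $9,248.00
  $638.00 + 18.9% × ($9,248.00 − $5,200.00) = $638.00 + 18.9% × $4,048.00 = $1,403.07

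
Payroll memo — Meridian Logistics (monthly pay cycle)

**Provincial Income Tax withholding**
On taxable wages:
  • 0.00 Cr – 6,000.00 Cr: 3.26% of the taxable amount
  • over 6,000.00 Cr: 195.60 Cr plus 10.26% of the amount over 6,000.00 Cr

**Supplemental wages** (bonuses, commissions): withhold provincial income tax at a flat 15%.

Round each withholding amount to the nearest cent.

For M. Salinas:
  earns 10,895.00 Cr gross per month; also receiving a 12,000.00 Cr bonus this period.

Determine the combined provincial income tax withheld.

2,497.83 Cr

Provincial Income Tax: taxable = 10,895.00 Cr
  195.60 Cr + 10.26% × (10,895.00 Cr − 6,000.00 Cr) = 195.60 Cr + 10.26% × 4,895.00 Cr = 697.83 Cr
Supplemental (15% flat on bonus): 15% × 12,000.00 Cr = 1,800.00 Cr
Total provincial income tax: 697.83 Cr + 1,800.00 Cr = 2,497.83 Cr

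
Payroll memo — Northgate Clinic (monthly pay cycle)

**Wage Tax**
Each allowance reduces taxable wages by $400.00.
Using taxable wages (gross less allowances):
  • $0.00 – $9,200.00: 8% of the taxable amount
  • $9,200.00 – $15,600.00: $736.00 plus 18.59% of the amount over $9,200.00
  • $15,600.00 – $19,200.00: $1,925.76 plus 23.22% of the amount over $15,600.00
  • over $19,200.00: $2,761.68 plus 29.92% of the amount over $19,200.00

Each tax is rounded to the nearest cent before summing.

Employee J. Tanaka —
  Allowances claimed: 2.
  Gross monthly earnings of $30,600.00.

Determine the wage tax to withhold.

$5,933.20

Wage Tax: taxable = $30,600.00 − 2×$400.00 = $29,800.00
  $2,761.68 + 29.92% × ($29,800.00 − $19,200.00) = $2,761.68 + 29.92% × $10,600.00 = $5,933.20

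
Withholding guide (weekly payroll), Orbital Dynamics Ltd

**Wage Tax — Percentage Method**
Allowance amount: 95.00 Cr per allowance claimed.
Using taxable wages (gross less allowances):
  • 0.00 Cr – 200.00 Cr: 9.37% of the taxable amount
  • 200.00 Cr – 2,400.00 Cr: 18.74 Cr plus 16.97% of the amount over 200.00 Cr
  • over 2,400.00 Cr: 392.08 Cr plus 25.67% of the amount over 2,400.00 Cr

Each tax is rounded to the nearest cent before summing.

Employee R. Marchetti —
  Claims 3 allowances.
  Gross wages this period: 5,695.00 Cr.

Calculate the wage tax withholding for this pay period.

Wage Tax: taxable = 5,695.00 Cr − 3×95.00 Cr = 5,410.00 Cr
  392.08 Cr + 25.67% × (5,410.00 Cr − 2,400.00 Cr) = 392.08 Cr + 25.67% × 3,010.00 Cr = 1,164.75 Cr

1,164.75 Cr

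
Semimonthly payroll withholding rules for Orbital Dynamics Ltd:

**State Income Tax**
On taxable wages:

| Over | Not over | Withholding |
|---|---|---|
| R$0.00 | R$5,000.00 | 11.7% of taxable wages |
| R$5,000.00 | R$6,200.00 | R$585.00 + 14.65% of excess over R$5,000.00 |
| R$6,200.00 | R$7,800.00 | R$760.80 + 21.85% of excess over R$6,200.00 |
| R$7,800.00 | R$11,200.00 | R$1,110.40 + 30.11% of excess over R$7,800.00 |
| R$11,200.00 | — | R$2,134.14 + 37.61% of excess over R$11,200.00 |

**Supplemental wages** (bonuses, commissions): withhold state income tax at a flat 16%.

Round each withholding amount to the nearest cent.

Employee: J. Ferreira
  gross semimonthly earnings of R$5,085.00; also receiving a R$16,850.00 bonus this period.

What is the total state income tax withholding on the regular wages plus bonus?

State Income Tax: taxable = R$5,085.00
  R$585.00 + 14.65% × (R$5,085.00 − R$5,000.00) = R$585.00 + 14.65% × R$85.00 = R$597.45
Supplemental (16% flat on bonus): 16% × R$16,850.00 = R$2,696.00
Total state income tax: R$597.45 + R$2,696.00 = R$3,293.45

R$3,293.45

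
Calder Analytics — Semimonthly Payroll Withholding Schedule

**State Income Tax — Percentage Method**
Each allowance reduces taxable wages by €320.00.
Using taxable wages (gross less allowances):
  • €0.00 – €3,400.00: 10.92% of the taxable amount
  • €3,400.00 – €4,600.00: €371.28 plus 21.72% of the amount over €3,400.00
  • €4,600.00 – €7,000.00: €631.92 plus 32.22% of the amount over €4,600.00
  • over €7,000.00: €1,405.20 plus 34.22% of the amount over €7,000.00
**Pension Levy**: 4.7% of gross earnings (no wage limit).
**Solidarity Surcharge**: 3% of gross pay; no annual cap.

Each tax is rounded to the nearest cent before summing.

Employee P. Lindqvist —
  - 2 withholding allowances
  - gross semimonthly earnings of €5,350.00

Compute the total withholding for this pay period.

€1,079.31

State Income Tax: taxable = €5,350.00 − 2×€320.00 = €4,710.00
  €631.92 + 32.22% × (€4,710.00 − €4,600.00) = €631.92 + 32.22% × €110.00 = €667.36
Pension Levy: 4.7% × €5,350.00 = €251.45
Solidarity Surcharge: 3% × €5,350.00 = €160.50
Total: €667.36 + €251.45 + €160.50 = €1,079.31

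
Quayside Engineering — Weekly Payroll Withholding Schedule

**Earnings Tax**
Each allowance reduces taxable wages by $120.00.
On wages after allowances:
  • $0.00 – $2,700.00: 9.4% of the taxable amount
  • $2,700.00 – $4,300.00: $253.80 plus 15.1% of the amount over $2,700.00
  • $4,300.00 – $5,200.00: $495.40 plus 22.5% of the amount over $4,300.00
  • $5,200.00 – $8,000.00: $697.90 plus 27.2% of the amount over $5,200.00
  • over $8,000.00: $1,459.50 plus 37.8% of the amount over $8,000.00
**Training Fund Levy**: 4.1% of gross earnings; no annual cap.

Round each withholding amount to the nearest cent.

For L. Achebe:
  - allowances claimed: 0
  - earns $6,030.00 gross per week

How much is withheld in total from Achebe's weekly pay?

Earnings Tax: taxable = $6,030.00
  $697.90 + 27.2% × ($6,030.00 − $5,200.00) = $697.90 + 27.2% × $830.00 = $923.66
Training Fund Levy: 4.1% × $6,030.00 = $247.23
Total: $923.66 + $247.23 = $1,170.89

$1,170.89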